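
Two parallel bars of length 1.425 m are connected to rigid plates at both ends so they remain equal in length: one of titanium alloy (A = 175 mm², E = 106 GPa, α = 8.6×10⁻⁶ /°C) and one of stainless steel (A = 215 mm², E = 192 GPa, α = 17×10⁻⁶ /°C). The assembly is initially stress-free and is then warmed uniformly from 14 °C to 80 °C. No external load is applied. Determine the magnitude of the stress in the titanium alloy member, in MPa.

Both members must finish at the same length. With the larger α, the stainless steel tends to over-expand; the plates restrain it, putting the stainless steel in compression and the titanium alloy in tension. With no external load the two internal forces are equal and opposite, magnitude P.
Compatibility of the two members (thermal + elastic change equal): (α₁ − α₂)ΔT = P·[1/(A₁E₁) + 1/(A₂E₂)].
|α₁ − α₂|·ΔT = 8.4×10⁻⁶ × 66 = 0.0005544.
1/(A₁E₁) + 1/(A₂E₂) = 1/(175×106×10³) + 1/(215×192×10³) = 7.813×10⁻⁸ N⁻¹.
So P = 0.0005544 / 7.813×10⁻⁸ = 7.096 kN.
σ_{titanium alloy} = P/A₁ = 7096/175 = 40.55 MPa, tensile.

σ ≈ 40.5 MPa (tensile)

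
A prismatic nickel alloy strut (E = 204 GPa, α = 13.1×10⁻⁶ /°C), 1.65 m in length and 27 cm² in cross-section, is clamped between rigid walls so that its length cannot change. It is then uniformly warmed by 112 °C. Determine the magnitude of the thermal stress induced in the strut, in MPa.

With length fixed, the mechanical strain must cancel the thermal strain αΔT = 13.1×10⁻⁶ × 112 = 1467.2×10⁻⁶.
σ = EαΔT = 204×10³ × 13.1×10⁻⁶ × 112 = 299.3 MPa (compressive; the strut is trying to expand).

σ ≈ 299 MPa (compressive)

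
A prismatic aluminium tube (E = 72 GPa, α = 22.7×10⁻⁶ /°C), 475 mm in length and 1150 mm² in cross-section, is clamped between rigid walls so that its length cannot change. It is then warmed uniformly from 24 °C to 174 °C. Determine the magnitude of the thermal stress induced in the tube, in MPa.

σ ≈ 245 MPa (compressive)

The supports are rigid, so the total axial strain is zero. The restrained thermal strain is ε = αΔT = 22.7×10⁻⁶ × 150 = 3405×10⁻⁶.
Hence σ = E·αΔT = 72×10³ × 3405×10⁻⁶ = 245.2 MPa, compressive.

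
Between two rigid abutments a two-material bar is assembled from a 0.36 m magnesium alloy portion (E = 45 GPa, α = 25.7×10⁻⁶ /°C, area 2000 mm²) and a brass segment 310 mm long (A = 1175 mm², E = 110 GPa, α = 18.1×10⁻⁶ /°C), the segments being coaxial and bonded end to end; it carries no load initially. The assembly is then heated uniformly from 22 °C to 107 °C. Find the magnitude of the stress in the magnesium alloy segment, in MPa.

σ ≈ 98.7 MPa (compressive)

If the supports were absent, the total length change would be Σ αᵢΔT Lᵢ = 25.7×10⁻⁶×85×360 + 18.1×10⁻⁶×85×310 = 1.263 mm.
The rigid supports impose zero overall length change; the single axial force P common to all segments must satisfy P Σ Lᵢ/(AᵢEᵢ) = δ_free.
Σ Lᵢ/(AᵢEᵢ) = 360/(2000×45×10³) + 310/(1175×110×10³) = 6.398×10⁻⁶ mm/N.
Hence P = δ_free / Σ(L/AE) = 1.263/6.398×10⁻⁶ = 197.4 kN (compressive).
σ_{magnesium alloy} = P / A = 197400 / 2000 = 98.72 MPa.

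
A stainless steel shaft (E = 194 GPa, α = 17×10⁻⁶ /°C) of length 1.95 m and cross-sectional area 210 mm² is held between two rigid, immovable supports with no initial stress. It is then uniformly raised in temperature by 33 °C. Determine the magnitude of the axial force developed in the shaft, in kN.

P ≈ 22.9 kN (compressive)

Full restraint means ε = 0, so the stress is σ = EαΔT = 194×10³ × 17×10⁻⁶ × 33 = 108.8 MPa.
Then P = σA = 108.8 × 210 mm² = 22.86 kN, compressive.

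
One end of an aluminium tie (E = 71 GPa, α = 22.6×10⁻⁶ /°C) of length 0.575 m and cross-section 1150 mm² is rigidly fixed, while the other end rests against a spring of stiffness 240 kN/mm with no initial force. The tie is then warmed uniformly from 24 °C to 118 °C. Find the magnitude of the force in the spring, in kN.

If the spring were absent the tie would lengthen by αΔT L = 22.6×10⁻⁶ × 94 × 575 = 1.222 mm.
With a force P in the spring, the elastic change of the tie is PL/(AE) and that of the spring is P/k; compatibility requires their sum to equal δ_free.
P [ L/(AE) + 1/k ] = δ_free → P [ 575/(1150×71×10³) + 1/(240×10³) ] = 1.222.
P = 1.222 / 1.121×10⁻⁵ = 109000 N.

P ≈ 109 kN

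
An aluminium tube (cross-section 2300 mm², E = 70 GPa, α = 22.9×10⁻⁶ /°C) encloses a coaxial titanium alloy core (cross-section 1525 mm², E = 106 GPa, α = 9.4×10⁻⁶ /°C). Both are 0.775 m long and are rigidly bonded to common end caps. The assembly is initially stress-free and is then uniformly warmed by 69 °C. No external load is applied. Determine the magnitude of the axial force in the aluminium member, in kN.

P ≈ 75.1 kN (compressive in the aluminium)

Equilibrium of a rigid end plate with no external load gives equal and opposite internal forces ±P in the two members. Since α_{aluminium} > α_{titanium alloy}, heating drives the aluminium into compression and the titanium alloy into tension.
Equating the net (thermal + elastic) strains gives |α₁ − α₂|·ΔT = P·[1/(A₁E₁) + 1/(A₂E₂)].
|α₁ − α₂|·ΔT = 13.5×10⁻⁶ × 69 = 0.0009315.
1/(A₁E₁) + 1/(A₂E₂) = 1/(2300×70×10³) + 1/(1525×106×10³) = 1.24×10⁻⁸ N⁻¹.
So P = 0.0009315 / 1.24×10⁻⁸ = 75.14 kN.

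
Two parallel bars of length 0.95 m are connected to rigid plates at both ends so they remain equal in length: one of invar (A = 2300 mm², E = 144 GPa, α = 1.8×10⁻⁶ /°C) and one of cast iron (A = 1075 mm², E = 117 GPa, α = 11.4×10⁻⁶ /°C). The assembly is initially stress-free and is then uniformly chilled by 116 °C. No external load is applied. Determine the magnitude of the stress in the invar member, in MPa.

σ ≈ 44.1 MPa (compressive)

Equilibrium of a rigid end plate with no external load gives equal and opposite internal forces ±P in the two members. Since α_{cast iron} > α_{invar}, cooling drives the cast iron into tension and the invar into compression.
Equating the net (thermal + elastic) strains gives |α₁ − α₂|·ΔT = P·[1/(A₁E₁) + 1/(A₂E₂)].
|α₁ − α₂|·ΔT = 9.6×10⁻⁶ × 116 = 0.001114.
1/(A₁E₁) + 1/(A₂E₂) = 1/(2300×144×10³) + 1/(1075×117×10³) = 1.097×10⁻⁸ N⁻¹.
So P = 0.001114 / 1.097×10⁻⁸ = 101.5 kN.
σ_{invar} = P/A₁ = 101500/2300 = 44.14 MPa, compressive.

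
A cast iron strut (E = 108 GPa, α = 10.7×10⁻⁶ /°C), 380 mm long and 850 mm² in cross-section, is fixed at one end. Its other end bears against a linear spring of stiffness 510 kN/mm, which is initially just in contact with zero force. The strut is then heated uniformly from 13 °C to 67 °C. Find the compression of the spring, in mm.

If the spring were absent the strut would lengthen by αΔT L = 10.7×10⁻⁶ × 54 × 380 = 0.2196 mm.
With a force P in the spring, the elastic change of the strut is PL/(AE) and that of the spring is P/k; compatibility requires their sum to equal δ_free.
So P = δ_free / [L/(AE) + 1/k] = 0.2196 / [ 380/(850×108×10³) + 1/(510×10³) ].
P = 0.2196 / 6.1×10⁻⁶ = 35990 N.
Spring compression = P/k = 35990/(510×10³) = 0.07057 mm.

δ ≈ 0.0706 mm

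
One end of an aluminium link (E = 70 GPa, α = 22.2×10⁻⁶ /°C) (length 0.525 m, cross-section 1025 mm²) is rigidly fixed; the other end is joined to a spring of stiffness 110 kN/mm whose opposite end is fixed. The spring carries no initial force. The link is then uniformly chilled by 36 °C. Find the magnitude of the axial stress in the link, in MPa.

σ ≈ 24.9 MPa (tensile)

The unrestrained thermal change is αΔT L = 22.2×10⁻⁶ × 36 × 525 = 0.4196 mm.
With a force P in the spring, the elastic change of the link is PL/(AE) and that of the spring is P/k; compatibility requires their sum to equal δ_free.
P [ L/(AE) + 1/k ] = δ_free → P [ 525/(1025×70×10³) + 1/(110×10³) ] = 0.4196.
P = 0.4196 / 1.641×10⁻⁵ = 25570 N.
σ = P/A = 25570/1025 = 24.95 MPa.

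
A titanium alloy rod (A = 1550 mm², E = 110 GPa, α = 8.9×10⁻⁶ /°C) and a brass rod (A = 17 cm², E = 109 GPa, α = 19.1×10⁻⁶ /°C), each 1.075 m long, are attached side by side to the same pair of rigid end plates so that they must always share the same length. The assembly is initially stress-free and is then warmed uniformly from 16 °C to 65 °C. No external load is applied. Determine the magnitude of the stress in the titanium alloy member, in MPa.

The brass has the larger α, so on heating it would change length more than the titanium alloy if both were free. The rigid plates force a common final length, so the brass is put into compression and the titanium alloy into tension, with equal and opposite forces P (no external load).
Setting the final lengths equal and cancelling L: (α₁ − α₂)ΔT = P/(A₁E₁) + P/(A₂E₂).
|α₁ − α₂|·ΔT = 10.2×10⁻⁶ × 49 = 0.0004998.
1/(A₁E₁) + 1/(A₂E₂) = 1/(1550×110×10³) + 1/(1700×109×10³) = 1.126×10⁻⁸ N⁻¹.
P = 0.0004998 / 1.126×10⁻⁸ = 44380 N = 44.38 kN.
σ_{titanium alloy} = P/A₁ = 44380/1550 = 28.63 MPa, tensile.

σ ≈ 28.6 MPa (tensile)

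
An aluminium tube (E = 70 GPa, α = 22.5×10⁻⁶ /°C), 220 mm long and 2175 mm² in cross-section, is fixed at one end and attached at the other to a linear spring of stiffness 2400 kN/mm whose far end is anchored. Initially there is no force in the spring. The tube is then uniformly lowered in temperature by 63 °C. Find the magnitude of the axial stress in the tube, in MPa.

Free thermal contraction: δ_free = αΔT L = 22.5×10⁻⁶ × 63 × 220 = 0.3118 mm.
Let P be the tensile force in the spring. The tube extends elastically by PL/(AE) and the spring stretches by P/k; together these equal δ_free.
P [ L/(AE) + 1/k ] = δ_free → P [ 220/(2175×70×10³) + 1/(2400×10³) ] = 0.3118.
P = 0.3118 / 1.862×10⁻⁶ = 167500 N.
σ = P/A = 167500/2175 = 77.02 MPa.

σ ≈ 77 MPa (tensile)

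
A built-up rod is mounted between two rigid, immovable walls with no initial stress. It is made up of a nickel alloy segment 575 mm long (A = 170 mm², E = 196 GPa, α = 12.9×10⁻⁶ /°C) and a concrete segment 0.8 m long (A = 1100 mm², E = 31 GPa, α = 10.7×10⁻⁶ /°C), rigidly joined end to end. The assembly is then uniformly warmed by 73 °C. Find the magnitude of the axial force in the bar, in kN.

With the walls removed the bar would change length by δ_free = Σ αᵢΔT Lᵢ = 12.9×10⁻⁶×73×575 + 10.7×10⁻⁶×73×800 = 1.166 mm.
The rigid supports impose zero overall length change; the single axial force P common to all segments must satisfy P Σ Lᵢ/(AᵢEᵢ) = δ_free.
Σ Lᵢ/(AᵢEᵢ) = 575/(170×196×10³) + 800/(1100×31×10³) = 4.072×10⁻⁵ mm/N.
So P = 1.166 / 4.072×10⁻⁵ = 28.65 kN, compressive.

P ≈ 28.6 kN (compressive)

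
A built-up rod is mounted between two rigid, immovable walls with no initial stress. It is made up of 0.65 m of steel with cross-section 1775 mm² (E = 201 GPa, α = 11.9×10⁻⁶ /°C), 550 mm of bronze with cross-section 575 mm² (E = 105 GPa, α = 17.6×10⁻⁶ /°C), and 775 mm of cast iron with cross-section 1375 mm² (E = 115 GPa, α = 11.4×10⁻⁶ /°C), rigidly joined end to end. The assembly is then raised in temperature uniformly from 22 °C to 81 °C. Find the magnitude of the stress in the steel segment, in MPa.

σ ≈ 55.1 MPa (compressive)

If the supports were absent, the total length change would be Σ αᵢΔT Lᵢ = 11.9×10⁻⁶×59×650 + 17.6×10⁻⁶×59×550 + 11.4×10⁻⁶×59×775 = 1.549 mm.
Since the ends are fixed, an axial force P builds up, equal in every segment, with P · Σ Lᵢ/(AᵢEᵢ) = δ_free.
The series flexibility is Σ Lᵢ/(AᵢEᵢ) = 650/(1775×201×10³) + 550/(575×105×10³) + 775/(1375×115×10³) = 1.583×10⁻⁵ mm/N.
P = 1.549 / 1.583×10⁻⁵ = 97820 N = 97.82 kN, compressive.
σ_{steel} = P / A = 97820 / 1775 = 55.11 MPa.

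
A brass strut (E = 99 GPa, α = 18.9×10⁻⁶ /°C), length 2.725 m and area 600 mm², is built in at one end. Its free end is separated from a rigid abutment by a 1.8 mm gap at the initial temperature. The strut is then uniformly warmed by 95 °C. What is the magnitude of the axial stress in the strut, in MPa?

σ ≈ 112 MPa (compressive)

If the wall were absent the strut would grow by αΔT L = 18.9×10⁻⁶ × 95 × 2725 = 4.893 mm.
The gap closes (δ_free > 1.8 mm) and the wall then resists a further 4.893 − 1.8 = 3.093 mm of expansion.
Compatibility: PL/(AE) = 3.093 mm, so σ = P/A = E × (3.093/2725) = 112.4 MPa.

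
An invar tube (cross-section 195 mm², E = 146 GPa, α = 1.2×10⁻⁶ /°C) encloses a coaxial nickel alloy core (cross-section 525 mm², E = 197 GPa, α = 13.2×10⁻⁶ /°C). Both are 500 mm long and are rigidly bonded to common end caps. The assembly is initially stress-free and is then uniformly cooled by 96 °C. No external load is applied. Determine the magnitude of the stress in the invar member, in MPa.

Both members must finish at the same length. With the larger α, the nickel alloy tends to over-contract; the plates restrain it, putting the nickel alloy in tension and the invar in compression. With no external load the two internal forces are equal and opposite, magnitude P.
Compatibility of the two members (thermal + elastic change equal): (α₁ − α₂)ΔT = P·[1/(A₁E₁) + 1/(A₂E₂)].
|α₁ − α₂|·ΔT = 12×10⁻⁶ × 96 = 0.001152.
1/(A₁E₁) + 1/(A₂E₂) = 1/(195×146×10³) + 1/(525×197×10³) = 4.479×10⁻⁸ N⁻¹.
P = 0.001152 / 4.479×10⁻⁸ = 25720 N = 25.72 kN.
σ_{invar} = P/A₁ = 25720/195 = 131.9 MPa, compressive.

σ ≈ 132 MPa (compressive)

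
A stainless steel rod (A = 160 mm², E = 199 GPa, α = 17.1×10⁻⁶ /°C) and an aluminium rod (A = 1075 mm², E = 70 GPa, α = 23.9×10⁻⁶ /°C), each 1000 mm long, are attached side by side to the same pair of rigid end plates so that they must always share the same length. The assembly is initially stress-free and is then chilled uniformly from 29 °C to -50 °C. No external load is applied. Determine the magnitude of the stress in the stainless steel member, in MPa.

σ ≈ 75.1 MPa (compressive)

The aluminium has the larger α, so on cooling it would change length more than the stainless steel if both were free. The rigid plates force a common final length, so the aluminium is put into tension and the stainless steel into compression, with equal and opposite forces P (no external load).
Setting the final lengths equal and cancelling L: (α₁ − α₂)ΔT = P/(A₁E₁) + P/(A₂E₂).
|α₁ − α₂|·ΔT = 6.8×10⁻⁶ × 79 = 0.0005372.
1/(A₁E₁) + 1/(A₂E₂) = 1/(160×199×10³) + 1/(1075×70×10³) = 4.47×10⁻⁸ N⁻¹.
So P = 0.0005372 / 4.47×10⁻⁸ = 12.02 kN.
σ_{stainless steel} = P/A₁ = 12020/160 = 75.12 MPa, compressive.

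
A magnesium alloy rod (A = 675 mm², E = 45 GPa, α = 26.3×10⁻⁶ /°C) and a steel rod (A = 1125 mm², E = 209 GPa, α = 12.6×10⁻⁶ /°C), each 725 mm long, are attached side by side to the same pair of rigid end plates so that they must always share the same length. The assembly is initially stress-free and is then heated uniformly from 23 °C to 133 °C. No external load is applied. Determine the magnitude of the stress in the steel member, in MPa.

The magnesium alloy has the larger α, so on heating it would change length more than the steel if both were free. The rigid plates force a common final length, so the magnesium alloy is put into compression and the steel into tension, with equal and opposite forces P (no external load).
Setting the final lengths equal and cancelling L: (α₁ − α₂)ΔT = P/(A₁E₁) + P/(A₂E₂).
|α₁ − α₂|·ΔT = 13.7×10⁻⁶ × 110 = 0.001507.
1/(A₁E₁) + 1/(A₂E₂) = 1/(675×45×10³) + 1/(1125×209×10³) = 3.717×10⁻⁸ N⁻¹.
So P = 0.001507 / 3.717×10⁻⁸ = 40.54 kN.
σ_{steel} = P/A₂ = 40540/1125 = 36.03 MPa, tensile.

σ ≈ 36 MPa (tensile)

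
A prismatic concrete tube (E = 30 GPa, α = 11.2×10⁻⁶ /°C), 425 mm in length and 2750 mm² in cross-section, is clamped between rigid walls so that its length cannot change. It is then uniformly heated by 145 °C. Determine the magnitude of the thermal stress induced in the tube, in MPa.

σ ≈ 48.7 MPa (compressive)

The supports are rigid, so the total axial strain is zero. The restrained thermal strain is ε = αΔT = 11.2×10⁻⁶ × 145 = 1624×10⁻⁶.
Hence σ = E·αΔT = 30×10³ × 1624×10⁻⁶ = 48.72 MPa, compressive.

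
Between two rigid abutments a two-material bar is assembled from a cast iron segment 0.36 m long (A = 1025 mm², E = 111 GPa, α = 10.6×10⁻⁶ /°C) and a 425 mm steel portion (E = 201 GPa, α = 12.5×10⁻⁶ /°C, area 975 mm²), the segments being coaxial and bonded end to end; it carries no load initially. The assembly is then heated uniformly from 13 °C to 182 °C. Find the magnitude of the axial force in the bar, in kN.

P ≈ 289 kN (compressive)

With the walls removed the bar would change length by δ_free = Σ αᵢΔT Lᵢ = 10.6×10⁻⁶×169×360 + 12.5×10⁻⁶×169×425 = 1.543 mm.
Since the ends are fixed, an axial force P builds up, equal in every segment, with P · Σ Lᵢ/(AᵢEᵢ) = δ_free.
Σ Lᵢ/(AᵢEᵢ) = 360/(1025×111×10³) + 425/(975×201×10³) = 5.333×10⁻⁶ mm/N.
So P = 1.543 / 5.333×10⁻⁶ = 289.3 kN, compressive.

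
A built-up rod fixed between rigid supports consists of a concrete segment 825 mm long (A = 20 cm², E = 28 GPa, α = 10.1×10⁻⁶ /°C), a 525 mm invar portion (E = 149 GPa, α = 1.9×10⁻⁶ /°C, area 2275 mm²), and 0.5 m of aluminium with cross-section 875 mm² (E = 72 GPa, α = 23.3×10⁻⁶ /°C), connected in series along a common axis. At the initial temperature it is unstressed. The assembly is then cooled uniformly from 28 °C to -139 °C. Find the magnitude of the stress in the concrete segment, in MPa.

σ ≈ 72.3 MPa (tensile)

Free thermal contraction of the whole bar: Σ αᵢΔT Lᵢ = 10.1×10⁻⁶×167×825 + 1.9×10⁻⁶×167×525 + 23.3×10⁻⁶×167×500 = 3.504 mm.
Since the ends are fixed, an axial force P builds up, equal in every segment, with P · Σ Lᵢ/(AᵢEᵢ) = δ_free.
The series flexibility is Σ Lᵢ/(AᵢEᵢ) = 825/(2000×28×10³) + 525/(2275×149×10³) + 500/(875×72×10³) = 2.422×10⁻⁵ mm/N.
Hence P = δ_free / Σ(L/AE) = 3.504/2.422×10⁻⁵ = 144.7 kN (tensile).
σ_{concrete} = P / A = 144700 / 2000 = 72.34 MPa.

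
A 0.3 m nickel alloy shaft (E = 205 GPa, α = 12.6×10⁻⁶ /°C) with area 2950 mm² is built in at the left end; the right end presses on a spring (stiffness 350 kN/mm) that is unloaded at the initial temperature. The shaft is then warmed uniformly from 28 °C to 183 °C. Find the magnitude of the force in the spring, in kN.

P ≈ 175 kN

The unrestrained thermal change is αΔT L = 12.6×10⁻⁶ × 155 × 300 = 0.5859 mm.
Let P be the compressive force at the spring. The shaft shortens elastically by PL/(AE) and the spring compresses by P/k; together these equal δ_free.
So P = δ_free / [L/(AE) + 1/k] = 0.5859 / [ 300/(2950×205×10³) + 1/(350×10³) ].
P = 0.5859 / 3.353×10⁻⁶ = 174700 N.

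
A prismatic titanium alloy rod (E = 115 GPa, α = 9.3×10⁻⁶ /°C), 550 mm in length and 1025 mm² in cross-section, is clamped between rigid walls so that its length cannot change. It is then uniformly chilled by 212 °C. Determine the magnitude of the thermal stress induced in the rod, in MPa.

σ ≈ 227 MPa (tensile)

With length fixed, the mechanical strain must cancel the thermal strain αΔT = 9.3×10⁻⁶ × 212 = 1971.6×10⁻⁶.
Hence σ = E·αΔT = 115×10³ × 1971.6×10⁻⁶ = 226.7 MPa, tensile.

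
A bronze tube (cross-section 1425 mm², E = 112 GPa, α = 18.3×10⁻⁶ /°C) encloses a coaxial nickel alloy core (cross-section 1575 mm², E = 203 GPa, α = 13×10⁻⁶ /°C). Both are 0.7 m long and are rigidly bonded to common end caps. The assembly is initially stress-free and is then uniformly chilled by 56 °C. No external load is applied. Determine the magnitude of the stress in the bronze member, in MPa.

σ ≈ 22.2 MPa (tensile)

The bronze has the larger α, so on cooling it would change length more than the nickel alloy if both were free. The rigid plates force a common final length, so the bronze is put into tension and the nickel alloy into compression, with equal and opposite forces P (no external load).
Equating the net (thermal + elastic) strains gives |α₁ − α₂|·ΔT = P·[1/(A₁E₁) + 1/(A₂E₂)].
|α₁ − α₂|·ΔT = 5.3×10⁻⁶ × 56 = 0.0002968.
1/(A₁E₁) + 1/(A₂E₂) = 1/(1425×112×10³) + 1/(1575×203×10³) = 9.393×10⁻⁹ N⁻¹.
P = 0.0002968 / 9.393×10⁻⁹ = 31600 N = 31.6 kN.
σ_{bronze} = P/A₁ = 31600/1425 = 22.17 MPa, tensile.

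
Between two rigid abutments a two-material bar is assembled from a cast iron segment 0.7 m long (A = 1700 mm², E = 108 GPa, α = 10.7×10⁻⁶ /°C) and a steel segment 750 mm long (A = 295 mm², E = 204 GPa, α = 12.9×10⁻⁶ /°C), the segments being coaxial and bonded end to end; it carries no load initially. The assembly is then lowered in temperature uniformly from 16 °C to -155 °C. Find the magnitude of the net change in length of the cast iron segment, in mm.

|ΔL| ≈ 0.593 mm

If the supports were absent, the total length change would be Σ αᵢΔT Lᵢ = 10.7×10⁻⁶×171×700 + 12.9×10⁻⁶×171×750 = 2.935 mm.
The walls prevent any net length change, so an axial force P (same in every segment) develops. Compatibility: P · Σ Lᵢ/(AᵢEᵢ) = δ_free.
The series flexibility is Σ Lᵢ/(AᵢEᵢ) = 700/(1700×108×10³) + 750/(295×204×10³) = 1.628×10⁻⁵ mm/N.
P = 2.935 / 1.628×10⁻⁵ = 180300 N = 180.3 kN, tensile.
For the cast iron segment, free thermal change = 10.7×10⁻⁶×171×700 = 1.281 mm and elastic change from P = 180300×700/(1700×108×10³) = 0.6876 mm; these oppose, so the net change is 0.593 mm (segment shortens).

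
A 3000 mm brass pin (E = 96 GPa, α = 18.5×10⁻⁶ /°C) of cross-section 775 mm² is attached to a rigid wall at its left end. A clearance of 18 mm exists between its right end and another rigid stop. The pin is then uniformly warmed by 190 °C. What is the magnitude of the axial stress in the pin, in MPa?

Free thermal elongation = αΔT L = 18.5×10⁻⁶ × 190 × 3000 = 10.54 mm.
Since δ_free = 10.5 mm is less than the 18 mm gap, the pin never touches the wall. No axial force develops.

σ ≈ 0 MPa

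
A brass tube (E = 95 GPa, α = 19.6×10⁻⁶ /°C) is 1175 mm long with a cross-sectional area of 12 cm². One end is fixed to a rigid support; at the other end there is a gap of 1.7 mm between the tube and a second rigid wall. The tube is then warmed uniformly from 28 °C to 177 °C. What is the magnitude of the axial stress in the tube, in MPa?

Unrestrained expansion: δ_free = αΔT L = 19.6×10⁻⁶ × 149 × 1175 = 3.431 mm.
The gap closes (δ_free > 1.7 mm) and the wall then resists a further 3.431 − 1.7 = 1.731 mm of expansion.
So σ = E(δ_free − g)/L = 95×10³ × 1.731/1175 = 140 MPa.

σ ≈ 140 MPa (compressive)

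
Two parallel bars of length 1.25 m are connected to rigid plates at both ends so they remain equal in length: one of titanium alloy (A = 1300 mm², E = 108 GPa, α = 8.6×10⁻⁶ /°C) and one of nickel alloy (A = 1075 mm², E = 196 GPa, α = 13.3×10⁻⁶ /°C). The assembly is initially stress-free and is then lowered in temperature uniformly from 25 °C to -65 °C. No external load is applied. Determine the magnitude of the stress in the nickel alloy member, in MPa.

The nickel alloy has the larger α, so on cooling it would change length more than the titanium alloy if both were free. The rigid plates force a common final length, so the nickel alloy is put into tension and the titanium alloy into compression, with equal and opposite forces P (no external load).
Compatibility of the two members (thermal + elastic change equal): (α₁ − α₂)ΔT = P·[1/(A₁E₁) + 1/(A₂E₂)].
|α₁ − α₂|·ΔT = 4.7×10⁻⁶ × 90 = 0.000423.
1/(A₁E₁) + 1/(A₂E₂) = 1/(1300×108×10³) + 1/(1075×196×10³) = 1.187×10⁻⁸ N⁻¹.
So P = 0.000423 / 1.187×10⁻⁸ = 35.64 kN.
σ_{nickel alloy} = P/A₂ = 35640/1075 = 33.15 MPa, tensile.

σ ≈ 33.2 MPa (tensile)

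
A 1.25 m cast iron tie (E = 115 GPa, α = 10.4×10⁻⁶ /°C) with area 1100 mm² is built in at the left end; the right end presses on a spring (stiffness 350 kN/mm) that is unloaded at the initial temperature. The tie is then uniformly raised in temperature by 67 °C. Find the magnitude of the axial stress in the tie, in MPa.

If the spring were absent the tie would lengthen by αΔT L = 10.4×10⁻⁶ × 67 × 1250 = 0.871 mm.
With a force P in the spring, the elastic change of the tie is PL/(AE) and that of the spring is P/k; compatibility requires their sum to equal δ_free.
P [ L/(AE) + 1/k ] = δ_free → P [ 1250/(1100×115×10³) + 1/(350×10³) ] = 0.871.
P = 0.871 / 1.274×10⁻⁵ = 68380 N.
σ = P/A = 68380/1100 = 62.16 MPa.

σ ≈ 62.2 MPa (compressive)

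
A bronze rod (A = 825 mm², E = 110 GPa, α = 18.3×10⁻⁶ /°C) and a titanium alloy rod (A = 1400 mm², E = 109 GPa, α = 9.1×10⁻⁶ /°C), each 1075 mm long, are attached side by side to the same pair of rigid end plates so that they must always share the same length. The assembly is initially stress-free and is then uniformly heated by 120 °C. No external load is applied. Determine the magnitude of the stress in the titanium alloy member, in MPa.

σ ≈ 44.9 MPa (tensile)

The bronze has the larger α, so on heating it would change length more than the titanium alloy if both were free. The rigid plates force a common final length, so the bronze is put into compression and the titanium alloy into tension, with equal and opposite forces P (no external load).
Equating the net (thermal + elastic) strains gives |α₁ − α₂|·ΔT = P·[1/(A₁E₁) + 1/(A₂E₂)].
|α₁ − α₂|·ΔT = 9.2×10⁻⁶ × 120 = 0.001104.
1/(A₁E₁) + 1/(A₂E₂) = 1/(825×110×10³) + 1/(1400×109×10³) = 1.757×10⁻⁸ N⁻¹.
So P = 0.001104 / 1.757×10⁻⁸ = 62.83 kN.
σ_{titanium alloy} = P/A₂ = 62830/1400 = 44.88 MPa, tensile.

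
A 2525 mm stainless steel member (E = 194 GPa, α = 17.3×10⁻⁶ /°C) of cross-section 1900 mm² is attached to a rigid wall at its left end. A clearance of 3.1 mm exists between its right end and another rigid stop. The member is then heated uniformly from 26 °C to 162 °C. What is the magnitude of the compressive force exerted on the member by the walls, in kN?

P ≈ 415 kN

Unrestrained expansion: δ_free = αΔT L = 17.3×10⁻⁶ × 136 × 2525 = 5.941 mm.
The gap closes (δ_free > 3.1 mm) and the wall then resists a further 5.941 − 3.1 = 2.841 mm of expansion.
So σ = E(δ_free − g)/L = 194×10³ × 2.841/2525 = 218.3 MPa.
Force on the wall = σA = 218.3 × 1900 mm² = 414.7 kN.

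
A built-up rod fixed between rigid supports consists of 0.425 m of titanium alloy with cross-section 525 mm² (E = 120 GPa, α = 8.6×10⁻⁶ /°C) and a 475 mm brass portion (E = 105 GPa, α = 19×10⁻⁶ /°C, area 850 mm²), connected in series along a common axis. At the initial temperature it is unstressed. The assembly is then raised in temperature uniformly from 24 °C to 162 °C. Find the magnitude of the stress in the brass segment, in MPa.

Free thermal expansion of the whole bar: Σ αᵢΔT Lᵢ = 8.6×10⁻⁶×138×425 + 19×10⁻⁶×138×475 = 1.75 mm.
The walls prevent any net length change, so an axial force P (same in every segment) develops. Compatibility: P · Σ Lᵢ/(AᵢEᵢ) = δ_free.
The series flexibility is Σ Lᵢ/(AᵢEᵢ) = 425/(525×120×10³) + 475/(850×105×10³) = 1.207×10⁻⁵ mm/N.
Hence P = δ_free / Σ(L/AE) = 1.75/1.207×10⁻⁵ = 145 kN (compressive).
σ_{brass} = P / A = 145000 / 850 = 170.6 MPa.

σ ≈ 171 MPa (compressive)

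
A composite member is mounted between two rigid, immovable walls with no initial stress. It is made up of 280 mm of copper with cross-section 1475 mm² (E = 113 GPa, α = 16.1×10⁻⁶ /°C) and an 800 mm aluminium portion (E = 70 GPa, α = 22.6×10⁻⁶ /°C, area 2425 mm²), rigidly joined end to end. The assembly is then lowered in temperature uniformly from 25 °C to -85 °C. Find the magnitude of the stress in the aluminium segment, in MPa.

If the supports were absent, the total length change would be Σ αᵢΔT Lᵢ = 16.1×10⁻⁶×110×280 + 22.6×10⁻⁶×110×800 = 2.485 mm.
The walls prevent any net length change, so an axial force P (same in every segment) develops. Compatibility: P · Σ Lᵢ/(AᵢEᵢ) = δ_free.
The series flexibility is Σ Lᵢ/(AᵢEᵢ) = 280/(1475×113×10³) + 800/(2425×70×10³) = 6.393×10⁻⁶ mm/N.
Hence P = δ_free / Σ(L/AE) = 2.485/6.393×10⁻⁶ = 388.7 kN (tensile).
σ_{aluminium} = P / A = 388700 / 2425 = 160.3 MPa.

σ ≈ 160 MPa (tensile)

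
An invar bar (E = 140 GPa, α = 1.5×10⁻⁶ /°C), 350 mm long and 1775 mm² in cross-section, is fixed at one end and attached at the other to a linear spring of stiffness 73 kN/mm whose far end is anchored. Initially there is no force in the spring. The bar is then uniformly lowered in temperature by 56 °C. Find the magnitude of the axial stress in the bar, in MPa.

σ ≈ 1.1 MPa (tensile)

Free thermal contraction: δ_free = αΔT L = 1.5×10⁻⁶ × 56 × 350 = 0.0294 mm.
Let P be the tensile force in the spring. The bar extends elastically by PL/(AE) and the spring stretches by P/k; together these equal δ_free.
P [ L/(AE) + 1/k ] = δ_free → P [ 350/(1775×140×10³) + 1/(73×10³) ] = 0.0294.
P = 0.0294 / 1.511×10⁻⁵ = 1946 N.
σ = P/A = 1946/1775 = 1.096 MPa.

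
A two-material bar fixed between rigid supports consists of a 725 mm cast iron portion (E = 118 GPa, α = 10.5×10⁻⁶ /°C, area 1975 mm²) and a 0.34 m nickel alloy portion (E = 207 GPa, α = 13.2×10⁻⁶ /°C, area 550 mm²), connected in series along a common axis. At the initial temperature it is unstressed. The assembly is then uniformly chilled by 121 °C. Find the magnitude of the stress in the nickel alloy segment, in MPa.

Free thermal contraction of the whole bar: Σ αᵢΔT Lᵢ = 10.5×10⁻⁶×121×725 + 13.2×10⁻⁶×121×340 = 1.464 mm.
The rigid supports impose zero overall length change; the single axial force P common to all segments must satisfy P Σ Lᵢ/(AᵢEᵢ) = δ_free.
The series flexibility is Σ Lᵢ/(AᵢEᵢ) = 725/(1975×118×10³) + 340/(550×207×10³) = 6.097×10⁻⁶ mm/N.
Hence P = δ_free / Σ(L/AE) = 1.464/6.097×10⁻⁶ = 240.1 kN (tensile).
σ_{nickel alloy} = P / A = 240100 / 550 = 436.6 MPa.

σ ≈ 437 MPa (tensile)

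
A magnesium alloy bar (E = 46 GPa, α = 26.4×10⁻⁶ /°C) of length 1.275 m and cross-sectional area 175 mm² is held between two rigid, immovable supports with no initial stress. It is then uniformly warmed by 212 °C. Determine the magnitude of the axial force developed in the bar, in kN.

P ≈ 45.1 kN (compressive)

With zero net strain, σ = E·αΔT = 46 GPa × 26.4×10⁻⁶ × 212 = 257.5 MPa.
P = AEαΔT = 175 × 46×10³ × 26.4×10⁻⁶ × 212 = 45.05 kN (compressive).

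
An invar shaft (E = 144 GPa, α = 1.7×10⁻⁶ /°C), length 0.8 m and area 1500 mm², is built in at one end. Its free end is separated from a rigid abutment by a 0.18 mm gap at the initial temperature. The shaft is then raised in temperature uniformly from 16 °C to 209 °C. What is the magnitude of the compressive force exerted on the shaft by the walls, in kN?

P ≈ 22.3 kN

Free thermal elongation = αΔT L = 1.7×10⁻⁶ × 193 × 800 = 0.2625 mm.
The gap closes (δ_free > 0.18 mm) and the wall then resists a further 0.2625 − 0.18 = 0.08248 mm of expansion.
Compatibility: PL/(AE) = 0.08248 mm, so σ = P/A = E × (0.08248/800) = 14.85 MPa.
P = σA = 14.85 × 1500 = 22.27 kN.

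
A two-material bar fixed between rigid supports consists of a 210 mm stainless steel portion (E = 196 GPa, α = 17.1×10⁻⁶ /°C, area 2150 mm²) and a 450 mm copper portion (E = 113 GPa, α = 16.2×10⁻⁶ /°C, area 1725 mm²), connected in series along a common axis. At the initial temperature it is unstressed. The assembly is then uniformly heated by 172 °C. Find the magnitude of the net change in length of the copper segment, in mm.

If the supports were absent, the total length change would be Σ αᵢΔT Lᵢ = 17.1×10⁻⁶×172×210 + 16.2×10⁻⁶×172×450 = 1.872 mm.
Since the ends are fixed, an axial force P builds up, equal in every segment, with P · Σ Lᵢ/(AᵢEᵢ) = δ_free.
The series flexibility is Σ Lᵢ/(AᵢEᵢ) = 210/(2150×196×10³) + 450/(1725×113×10³) = 2.807×10⁻⁶ mm/N.
Hence P = δ_free / Σ(L/AE) = 1.872/2.807×10⁻⁶ = 666.8 kN (compressive).
For the copper segment, free thermal change = 16.2×10⁻⁶×172×450 = 1.254 mm and elastic change from P = 666800×450/(1725×113×10³) = 1.539 mm; these oppose, so the net change is 0.285 mm (segment shortens).

|ΔL| ≈ 0.285 mm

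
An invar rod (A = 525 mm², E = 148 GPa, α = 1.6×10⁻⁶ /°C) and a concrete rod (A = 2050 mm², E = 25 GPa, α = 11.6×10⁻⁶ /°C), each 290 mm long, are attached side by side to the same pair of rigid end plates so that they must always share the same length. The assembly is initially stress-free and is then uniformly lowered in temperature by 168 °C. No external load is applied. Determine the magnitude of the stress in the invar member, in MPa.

Both members must finish at the same length. With the larger α, the concrete tends to over-contract; the plates restrain it, putting the concrete in tension and the invar in compression. With no external load the two internal forces are equal and opposite, magnitude P.
Equating the net (thermal + elastic) strains gives |α₁ − α₂|·ΔT = P·[1/(A₁E₁) + 1/(A₂E₂)].
|α₁ − α₂|·ΔT = 10×10⁻⁶ × 168 = 0.00168.
1/(A₁E₁) + 1/(A₂E₂) = 1/(525×148×10³) + 1/(2050×25×10³) = 3.238×10⁻⁸ N⁻¹.
P = 0.00168 / 3.238×10⁻⁸ = 51880 N = 51.88 kN.
σ_{invar} = P/A₁ = 51880/525 = 98.82 MPa, compressive.

σ ≈ 98.8 MPa (compressive)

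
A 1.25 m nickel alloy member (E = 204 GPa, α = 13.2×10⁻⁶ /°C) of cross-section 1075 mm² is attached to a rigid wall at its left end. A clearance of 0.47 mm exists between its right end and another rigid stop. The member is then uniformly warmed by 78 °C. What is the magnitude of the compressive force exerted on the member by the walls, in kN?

P ≈ 143 kN

If the wall were absent the member would grow by αΔT L = 13.2×10⁻⁶ × 78 × 1250 = 1.287 mm.
This exceeds the 0.47 mm gap, so the wall pushes back. The portion of expansion that must be recovered elastically is δ_free − gap = 1.287 − 0.47 = 0.817 mm.
So σ = E(δ_free − g)/L = 204×10³ × 0.817/1250 = 133.3 MPa.
P = σA = 133.3 × 1075 = 143.3 kN.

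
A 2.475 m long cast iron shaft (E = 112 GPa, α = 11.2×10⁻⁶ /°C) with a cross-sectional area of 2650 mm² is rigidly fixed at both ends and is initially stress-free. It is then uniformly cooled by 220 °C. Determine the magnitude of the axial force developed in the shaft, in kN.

With zero net strain, σ = E·αΔT = 112 GPa × 11.2×10⁻⁶ × 220 = 276 MPa.
Then P = σA = 276 × 2650 mm² = 731.3 kN, tensile.

P ≈ 731 kN (tensile)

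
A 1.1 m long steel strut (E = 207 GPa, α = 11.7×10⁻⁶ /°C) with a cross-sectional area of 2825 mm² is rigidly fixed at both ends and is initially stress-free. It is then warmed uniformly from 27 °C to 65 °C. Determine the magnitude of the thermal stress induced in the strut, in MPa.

The supports are rigid, so the total axial strain is zero. The restrained thermal strain is ε = αΔT = 11.7×10⁻⁶ × 38 = 444.6×10⁻⁶.
Hence σ = E·αΔT = 207×10³ × 444.6×10⁻⁶ = 92.03 MPa, compressive.

σ ≈ 92 MPa (compressive)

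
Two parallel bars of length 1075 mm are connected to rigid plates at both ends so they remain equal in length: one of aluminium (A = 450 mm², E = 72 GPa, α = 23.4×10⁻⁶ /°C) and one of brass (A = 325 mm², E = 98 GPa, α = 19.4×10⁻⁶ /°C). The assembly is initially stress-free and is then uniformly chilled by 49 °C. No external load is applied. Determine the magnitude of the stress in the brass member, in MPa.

σ ≈ 9.69 MPa (compressive)

Both members must finish at the same length. With the larger α, the aluminium tends to over-contract; the plates restrain it, putting the aluminium in tension and the brass in compression. With no external load the two internal forces are equal and opposite, magnitude P.
Equating the net (thermal + elastic) strains gives |α₁ − α₂|·ΔT = P·[1/(A₁E₁) + 1/(A₂E₂)].
|α₁ − α₂|·ΔT = 4×10⁻⁶ × 49 = 0.000196.
1/(A₁E₁) + 1/(A₂E₂) = 1/(450×72×10³) + 1/(325×98×10³) = 6.226×10⁻⁸ N⁻¹.
So P = 0.000196 / 6.226×10⁻⁸ = 3.148 kN.
σ_{brass} = P/A₂ = 3148/325 = 9.686 MPa, compressive.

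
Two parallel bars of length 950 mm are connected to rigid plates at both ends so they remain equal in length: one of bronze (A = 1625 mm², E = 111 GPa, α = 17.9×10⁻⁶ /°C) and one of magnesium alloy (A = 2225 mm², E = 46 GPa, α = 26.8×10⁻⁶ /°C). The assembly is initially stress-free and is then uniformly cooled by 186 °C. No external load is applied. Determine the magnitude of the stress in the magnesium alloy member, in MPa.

Both members must finish at the same length. With the larger α, the magnesium alloy tends to over-contract; the plates restrain it, putting the magnesium alloy in tension and the bronze in compression. With no external load the two internal forces are equal and opposite, magnitude P.
Setting the final lengths equal and cancelling L: (α₁ − α₂)ΔT = P/(A₁E₁) + P/(A₂E₂).
|α₁ − α₂|·ΔT = 8.9×10⁻⁶ × 186 = 0.001655.
1/(A₁E₁) + 1/(A₂E₂) = 1/(1625×111×10³) + 1/(2225×46×10³) = 1.531×10⁻⁸ N⁻¹.
P = 0.001655 / 1.531×10⁻⁸ = 108100 N = 108.1 kN.
σ_{magnesium alloy} = P/A₂ = 108100/2225 = 48.58 MPa, tensile.

σ ≈ 48.6 MPa (tensile)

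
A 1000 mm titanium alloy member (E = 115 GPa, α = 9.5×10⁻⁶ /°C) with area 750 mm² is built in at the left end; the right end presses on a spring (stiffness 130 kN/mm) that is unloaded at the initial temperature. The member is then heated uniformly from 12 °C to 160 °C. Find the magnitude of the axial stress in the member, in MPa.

The unrestrained thermal change is αΔT L = 9.5×10⁻⁶ × 148 × 1000 = 1.406 mm.
Let P be the compressive force at the spring. The member shortens elastically by PL/(AE) and the spring compresses by P/k; together these equal δ_free.
P [ L/(AE) + 1/k ] = δ_free → P [ 1000/(750×115×10³) + 1/(130×10³) ] = 1.406.
P = 1.406 / 1.929×10⁻⁵ = 72900 N.
σ = P/A = 72900/750 = 97.2 MPa.

σ ≈ 97.2 MPa (compressive)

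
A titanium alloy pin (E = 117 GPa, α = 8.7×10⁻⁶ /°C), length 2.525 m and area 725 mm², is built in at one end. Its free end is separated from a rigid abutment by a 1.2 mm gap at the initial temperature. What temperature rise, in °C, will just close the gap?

The gap closes when αΔT L = 1.2 mm, since the pin is still unstressed at that instant.
ΔT = 1.2 / (8.7×10⁻⁶ × 2525) = 54.63 °C.

ΔT ≈ 54.6 °C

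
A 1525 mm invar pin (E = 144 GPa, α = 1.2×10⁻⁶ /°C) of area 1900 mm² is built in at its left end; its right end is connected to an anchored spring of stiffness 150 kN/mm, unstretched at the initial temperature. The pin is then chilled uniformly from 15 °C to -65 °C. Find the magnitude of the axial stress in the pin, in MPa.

The unrestrained thermal change is αΔT L = 1.2×10⁻⁶ × 80 × 1525 = 0.1464 mm.
With a force P in the spring, the elastic change of the pin is PL/(AE) and that of the spring is P/k; compatibility requires their sum to equal δ_free.
So P = δ_free / [L/(AE) + 1/k] = 0.1464 / [ 1525/(1900×144×10³) + 1/(150×10³) ].
P = 0.1464 / 1.224×10⁻⁵ = 11960 N.
σ = P/A = 11960/1900 = 6.295 MPa.

σ ≈ 6.29 MPa (tensile)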